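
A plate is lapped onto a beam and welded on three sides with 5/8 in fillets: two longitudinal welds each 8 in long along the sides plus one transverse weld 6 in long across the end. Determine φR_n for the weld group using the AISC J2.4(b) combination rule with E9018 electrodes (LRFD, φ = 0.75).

φR_n ≈ 404 kips

E90XX → F_EXX = 90 ksi.
t_e = 0.707 × 0.625 = 0.4419 in.
R_nwl = 0.6 × 90 × 0.4419 × 16 = 381.8 kips (longitudinal, 2 welds).
R_nwt = 0.6 × 90 × 0.4419 × 6 = 143.2 kips (transverse, base value).
(i) R_nwl + R_nwt = 524.9 kips; (ii) 0.85 R_nwl + 1.5 R_nwt = 539.3 kips.
R_n = max = 539.3 kips [governs: (ii)]; φR_n = 404.4 kips.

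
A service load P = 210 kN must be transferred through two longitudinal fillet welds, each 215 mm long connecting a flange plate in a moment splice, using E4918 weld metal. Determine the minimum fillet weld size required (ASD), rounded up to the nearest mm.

E49XX → F_EXX = 490 MPa.
Total weld length L = 430 mm.
Required throat t_e = P × Ω / (0.6 F_EXX × L) = 210 × 2.0 / (0.6 × 490 × 430 × 10⁻³) = 3.322 mm.
Required leg w = t_e / 0.707 = 4.699 mm → use 5 mm.

w = 5 mm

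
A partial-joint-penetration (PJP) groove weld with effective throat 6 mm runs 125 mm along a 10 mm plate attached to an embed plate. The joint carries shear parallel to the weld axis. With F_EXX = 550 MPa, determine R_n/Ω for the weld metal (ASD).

Effective throat (given) t_e = 6 mm.
A_we = 6 × 125 = 750 mm².
F_nw = 0.6 F_EXX = 330 MPa.
R_n/Ω = (330 × 750) / 2.0 × 10⁻³ = 123.8 kN.

R_n/Ω ≈ 124 kN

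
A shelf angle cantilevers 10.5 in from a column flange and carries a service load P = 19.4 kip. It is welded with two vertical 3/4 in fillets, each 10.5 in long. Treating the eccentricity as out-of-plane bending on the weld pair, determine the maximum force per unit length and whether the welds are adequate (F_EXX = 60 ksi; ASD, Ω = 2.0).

f_max ≈ 5.62 kip/in; adequate

L_w = 2 × 10.5 = 21 in; section modulus (unit throat) S = 2 × L²/6 = 36.75 in².
Direct shear f_v = P/L_w = 19.4/21 = 0.9238 kip/in.
Moment M = P × e = 19.4 × 10.5 = 203.7 kip·in; bending f_b = M/S = 5.543 kip/in.
f_max = √(f_v² + f_b²) = √(0.9238² + 5.543²) = 5.619 kip/in.
r_n/Ω = (1/2.0) × 0.6 × 60 × (0.707 × 0.75) = 9.544 kip/in → adequate.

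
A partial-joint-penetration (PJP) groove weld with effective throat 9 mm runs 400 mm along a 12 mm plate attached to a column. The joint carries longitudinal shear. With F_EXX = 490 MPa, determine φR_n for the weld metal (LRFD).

φR_n ≈ 794 kN

Effective throat (given) t_e = 9 mm.
A_we = 9 × 400 = 3600 mm².
F_nw = 0.6 F_EXX = 294 MPa.
φR_n = 0.75 × 294 × 3600 × 10⁻³ = 793.8 kN.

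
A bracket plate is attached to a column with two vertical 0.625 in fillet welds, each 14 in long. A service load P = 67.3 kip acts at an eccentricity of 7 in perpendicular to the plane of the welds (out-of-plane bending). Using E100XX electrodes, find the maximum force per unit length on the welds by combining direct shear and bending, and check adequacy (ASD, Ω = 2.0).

f_max ≈ 7.6 kip/in; adequate

E100XX → F_EXX = 100 ksi.
L_w = 2 × 14 = 28 in; section modulus (unit throat) S = 2 × L²/6 = 65.33 in².
Direct shear f_v = P/L_w = 67.3/28 = 2.404 kip/in.
Moment M = P × e = 67.3 × 7 = 471.1 kip·in; bending f_b = M/S = 7.211 kip/in.
f_max = √(f_v² + f_b²) = √(2.404² + 7.211²) = 7.601 kip/in.
r_n/Ω = (1/2.0) × 0.6 × 100 × (0.707 × 0.625) = 13.26 kip/in → adequate.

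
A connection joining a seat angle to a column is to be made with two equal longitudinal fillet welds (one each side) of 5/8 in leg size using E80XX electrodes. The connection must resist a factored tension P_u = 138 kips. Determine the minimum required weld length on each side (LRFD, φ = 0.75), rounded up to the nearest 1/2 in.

E80XX → F_EXX = 80 ksi.
Throat t_e = 0.707 × 0.625 = 0.4419 in.
φr_n = 0.75 × 0.6 × 80 × 0.4419 = 15.91 kips/in.
L_req = P_u / φr_n = 138 / 15.91 = 8.675 in total.
Per side: 8.675 / 2 = 4.338 in.
Round up → use L = 4.5 in on each side.

L = 4.5 in on each side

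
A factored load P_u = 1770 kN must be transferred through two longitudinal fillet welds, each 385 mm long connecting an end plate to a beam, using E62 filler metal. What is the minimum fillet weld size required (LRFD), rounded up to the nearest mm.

w = 12 mm

E62XX → F_EXX = 620 MPa.
Total weld length L = 770 mm.
Required throat t_e = P_u / (φ × 0.6 F_EXX × L) = 1770 / (0.75 × 0.6 × 620 × 770 × 10⁻³) = 8.239 mm.
Required leg w = t_e / 0.707 = 11.65 mm → use 12 mm.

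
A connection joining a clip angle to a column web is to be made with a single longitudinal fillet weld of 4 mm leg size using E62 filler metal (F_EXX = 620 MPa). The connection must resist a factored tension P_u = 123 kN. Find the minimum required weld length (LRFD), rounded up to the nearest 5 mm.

Throat t_e = 0.707 × 4 = 2.828 mm.
φr_n = 0.75 × 0.6 × 620 × 2.828 × 10⁻³ = 0.789 kN/mm.
L_req = P_u / φr_n = 123 / 0.789 = 155.9 mm total.
Round up → use L = 160 mm.

L = 160 mm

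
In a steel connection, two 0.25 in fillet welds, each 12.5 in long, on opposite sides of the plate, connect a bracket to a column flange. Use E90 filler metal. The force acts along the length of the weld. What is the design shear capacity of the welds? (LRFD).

E90XX → F_EXX = 90 ksi.
Effective throat t_e = 0.707 × 0.25 = 0.1767 in.
Total length L = 25 in; A_we = 0.1767 × 25 = 4.419 in².
F_nw = 0.6 F_EXX = 0.6 × 90 = 54 ksi.
φR_n = 0.75 × 54 × 4.419 = 179 kip.

φR_n ≈ 179 kip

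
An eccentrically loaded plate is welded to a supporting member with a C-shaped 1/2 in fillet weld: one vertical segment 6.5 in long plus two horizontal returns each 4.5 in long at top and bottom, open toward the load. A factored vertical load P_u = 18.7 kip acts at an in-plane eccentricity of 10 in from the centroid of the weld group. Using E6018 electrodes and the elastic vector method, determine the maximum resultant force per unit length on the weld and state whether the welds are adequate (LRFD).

f_max ≈ 6.5 kip/in; adequate

E60XX → F_EXX = 60 ksi.
Total weld length L_w = 15.5 in. Treat welds as unit-width lines.
Centroid: x̄ = 2×4.5×2.25 / 15.5 = 1.306 in from the vertical weld.
Polar moment about centroid: J = I_x + I_y = [6.5³/12 + 2×4.5×3.25²] + [6.5×1.306² + 2(4.5³/12 + 4.5×0.9435²)] = 152.2 in³.
Direct shear f_v = P/L_w = 18.7 / 15.5 = 1.206 kip/in (vertical).
Torsion M = P·e = 18.7 × 10 = 187 kip·in.
Critical point at (x, y) = (3.194, 3.25) from centroid. f_tx = M·y/J = 3.992 kip/in; f_ty = M·x/J = 3.923 kip/in.
Resultant f_max = √[f_tx² + (f_v + f_ty)²] = √[3.992² + (1.206 + 3.923)²] = 6.5 kip/in.
Capacity per unit length: φr_n = 0.75 × 0.6 × 60 × (0.707 × 0.5) = 9.544 kip/in.
6.5 ≤ 9.544 → adequate.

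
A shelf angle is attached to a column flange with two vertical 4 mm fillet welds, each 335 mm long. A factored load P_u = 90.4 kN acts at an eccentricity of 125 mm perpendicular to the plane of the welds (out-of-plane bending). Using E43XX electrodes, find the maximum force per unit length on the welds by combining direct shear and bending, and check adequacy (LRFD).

f_max ≈ 331 N/mm; adequate

E43XX → F_EXX = 430 MPa.
L_w = 2 × 335 = 670 mm; section modulus (unit throat) S = 2 × L²/6 = 37410 mm².
Direct shear f_v = P/L_w = 90.4×10³/670 = 134.9 N/mm.
Moment M = P × e = 90.4×10³ × 125 = 11300000 N·mm; bending f_b = M/S = 302.1 N/mm.
f_max = √(f_v² + f_b²) = √(134.9² + 302.1²) = 330.8 N/mm.
φr_n = 0.75 × 0.6 × 430 × (0.707 × 4) = 547.2 N/mm → adequate.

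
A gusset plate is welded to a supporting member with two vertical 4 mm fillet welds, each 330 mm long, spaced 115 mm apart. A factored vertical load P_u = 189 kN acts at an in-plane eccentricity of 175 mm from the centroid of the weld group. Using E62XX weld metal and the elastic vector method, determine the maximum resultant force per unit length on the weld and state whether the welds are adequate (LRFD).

f_max ≈ 846 N/mm; NOT adequate

E62XX → F_EXX = 620 MPa.
Total weld length L_w = 660 mm. Treat welds as unit-width lines.
Polar moment about centroid: J = 2[d³/12 + d(b/2)²] = 2[330³/12 + 330×57.5²] = 8172000 mm³.
Direct shear f_v = P/L_w = 189×10³ / 660 = 286.4 N/mm (vertical).
Torsion M = P·e = 189×10³ × 175 = 33075000 N·mm.
Critical point at (x, y) = (57.5, 165) from centroid. f_tx = M·y/J = 667.8 N/mm; f_ty = M·x/J = 232.7 N/mm.
Resultant f_max = √[f_tx² + (f_v + f_ty)²] = √[667.8² + (286.4 + 232.7)²] = 845.9 N/mm.
Capacity per unit length: φr_n = 0.75 × 0.6 × 620 × (0.707 × 4) = 789 N/mm.
845.9 > 789 → NOT adequate.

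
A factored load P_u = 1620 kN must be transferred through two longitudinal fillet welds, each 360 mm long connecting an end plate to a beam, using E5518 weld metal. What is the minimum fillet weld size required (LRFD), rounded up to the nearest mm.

E55XX → F_EXX = 550 MPa.
Total weld length L = 720 mm.
Required throat t_e = P_u / (φ × 0.6 F_EXX × L) = 1620 / (0.75 × 0.6 × 550 × 720 × 10⁻³) = 9.091 mm.
Required leg w = t_e / 0.707 = 12.86 mm → use 13 mm.

w = 13 mm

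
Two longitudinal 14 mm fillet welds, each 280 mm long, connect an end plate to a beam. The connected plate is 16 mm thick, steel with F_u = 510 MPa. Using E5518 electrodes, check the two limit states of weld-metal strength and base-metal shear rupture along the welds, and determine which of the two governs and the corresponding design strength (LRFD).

φR_n ≈ 1370 kN (weld metal governs)

E55XX → F_EXX = 550 MPa.
t_e = 0.707 × 14 = 9.898 mm; L = 560 mm.
Weld metal: φR_n = 0.75 × 0.6 × 550 × 9.898 × 560 × 10⁻³ = 1372 kN.
Base metal (shear rupture): φR_n = 0.75 × 0.6 × 510 × 16 × 560 × 10⁻³ = 2056 kN.
Governing: weld metal.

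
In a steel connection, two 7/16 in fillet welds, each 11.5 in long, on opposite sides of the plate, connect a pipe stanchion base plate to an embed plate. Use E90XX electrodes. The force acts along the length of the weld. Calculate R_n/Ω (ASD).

R_n/Ω ≈ 192 kip

E90XX → F_EXX = 90 ksi.
Effective throat t_e = 0.707 × 0.4375 = 0.3093 in.
Total length L = 23 in; A_we = 0.3093 × 23 = 7.114 in².
F_nw = 0.6 F_EXX = 0.6 × 90 = 54 ksi.
R_n = 54 × 7.114 = 384.2 kip; R_n/Ω = 384.2/2.0 = 192.1 kip.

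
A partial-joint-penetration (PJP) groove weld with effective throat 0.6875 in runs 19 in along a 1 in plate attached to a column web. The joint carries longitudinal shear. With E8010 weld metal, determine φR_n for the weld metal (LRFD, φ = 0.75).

E80XX → F_EXX = 80 ksi.
Effective throat (given) t_e = 0.6875 in.
A_we = 0.6875 × 19 = 13.06 in².
F_nw = 0.6 F_EXX = 48 ksi.
φR_n = 0.75 × 48 × 13.06 = 470.2 kip.

φR_n ≈ 470 kip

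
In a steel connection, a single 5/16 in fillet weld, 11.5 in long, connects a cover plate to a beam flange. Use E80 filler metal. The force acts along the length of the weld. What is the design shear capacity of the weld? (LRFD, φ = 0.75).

φR_n ≈ 91.5 kips

E80XX → F_EXX = 80 ksi.
Effective throat t_e = 0.707 × 0.3125 = 0.2209 in.
Total length L = 11.5 in; A_we = 0.2209 × 11.5 = 2.541 in².
F_nw = 0.6 F_EXX = 0.6 × 80 = 48 ksi.
φR_n = 0.75 × 48 × 2.541 = 91.47 kips.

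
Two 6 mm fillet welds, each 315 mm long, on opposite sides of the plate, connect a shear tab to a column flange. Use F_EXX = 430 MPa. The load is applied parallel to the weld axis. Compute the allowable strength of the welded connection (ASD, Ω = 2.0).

Effective throat t_e = 0.707 × 6 = 4.242 mm.
Total length L = 630 mm; A_we = 4.242 × 630 = 2672 mm².
F_nw = 0.6 F_EXX = 0.6 × 430 = 258 MPa.
R_n = 258 × 2672 × 10⁻³ = 689.5 kN; R_n/Ω = 689.5/2.0 = 344.7 kN.

R_n/Ω ≈ 345 kN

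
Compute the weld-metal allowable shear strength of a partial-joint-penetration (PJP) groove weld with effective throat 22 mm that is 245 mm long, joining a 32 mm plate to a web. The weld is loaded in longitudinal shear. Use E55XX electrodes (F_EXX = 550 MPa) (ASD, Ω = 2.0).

R_n/Ω ≈ 889 kN

Effective throat (given) t_e = 22 mm.
A_we = 22 × 245 = 5390 mm².
F_nw = 0.6 F_EXX = 330 MPa.
R_n/Ω = (330 × 5390) / 2.0 × 10⁻³ = 889.4 kN.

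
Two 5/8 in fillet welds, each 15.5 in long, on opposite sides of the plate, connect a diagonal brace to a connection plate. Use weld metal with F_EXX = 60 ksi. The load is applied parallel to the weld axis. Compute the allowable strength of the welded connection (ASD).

R_n/Ω ≈ 247 kips

Effective throat t_e = 0.707 × 0.625 = 0.4419 in.
Total length L = 31 in; A_we = 0.4419 × 31 = 13.7 in².
F_nw = 0.6 F_EXX = 0.6 × 60 = 36 ksi.
R_n = 36 × 13.7 = 493.1 kips; R_n/Ω = 493.1/2.0 = 246.6 kips.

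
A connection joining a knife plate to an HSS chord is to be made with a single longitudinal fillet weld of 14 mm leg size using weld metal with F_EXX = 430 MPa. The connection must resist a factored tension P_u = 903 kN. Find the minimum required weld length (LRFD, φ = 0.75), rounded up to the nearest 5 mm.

L = 475 mm

Throat t_e = 0.707 × 14 = 9.898 mm.
φr_n = 0.75 × 0.6 × 430 × 9.898 × 10⁻³ = 1.915 kN/mm.
L_req = P_u / φr_n = 903 / 1.915 = 471.5 mm total.
Round up → use L = 475 mm.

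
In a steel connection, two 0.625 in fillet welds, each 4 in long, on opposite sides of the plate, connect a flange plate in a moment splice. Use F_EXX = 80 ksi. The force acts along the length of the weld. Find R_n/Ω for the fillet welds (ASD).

Effective throat t_e = 0.707 × 0.625 = 0.4419 in.
Total length L = 8 in; A_we = 0.4419 × 8 = 3.535 in².
F_nw = 0.6 F_EXX = 0.6 × 80 = 48 ksi.
R_n = 48 × 3.535 = 169.7 kip; R_n/Ω = 169.7/2.0 = 84.84 kip.

R_n/Ω ≈ 84.8 kip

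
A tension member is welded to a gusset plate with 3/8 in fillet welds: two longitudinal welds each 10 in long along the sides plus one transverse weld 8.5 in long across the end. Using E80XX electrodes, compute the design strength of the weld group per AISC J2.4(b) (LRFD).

φR_n ≈ 284 kip

E80XX → F_EXX = 80 ksi.
t_e = 0.707 × 0.375 = 0.2651 in.
R_nwl = 0.6 × 80 × 0.2651 × 20 = 254.5 kip (longitudinal, 2 welds).
R_nwt = 0.6 × 80 × 0.2651 × 8.5 = 108.2 kip (transverse, base value).
(i) R_nwl + R_nwt = 362.7 kip; (ii) 0.85 R_nwl + 1.5 R_nwt = 378.6 kip.
R_n = max = 378.6 kip [governs: (ii)]; φR_n = 283.9 kip.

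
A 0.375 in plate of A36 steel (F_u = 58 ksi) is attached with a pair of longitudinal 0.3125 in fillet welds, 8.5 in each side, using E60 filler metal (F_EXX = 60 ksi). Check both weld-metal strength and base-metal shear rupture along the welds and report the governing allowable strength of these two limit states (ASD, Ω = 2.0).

t_e = 0.707 × 0.3125 = 0.2209 in; L = 17 in.
Weld metal: R_n/Ω = (1/2.0) × 0.6 × 60 × 0.2209 × 17 = 67.61 kips.
Base metal (shear rupture): R_n/Ω = (1/2.0) × 0.6 × 58 × 0.375 × 17 = 110.9 kips.
Governing: weld metal.

R_n/Ω ≈ 67.6 kips (weld metal governs)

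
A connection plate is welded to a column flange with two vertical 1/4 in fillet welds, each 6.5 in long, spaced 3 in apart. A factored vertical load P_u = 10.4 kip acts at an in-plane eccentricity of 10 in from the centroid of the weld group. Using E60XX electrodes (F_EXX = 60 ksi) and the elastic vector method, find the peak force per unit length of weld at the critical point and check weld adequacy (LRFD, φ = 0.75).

Total weld length L_w = 13 in. Treat welds as unit-width lines.
Polar moment about centroid: J = 2[d³/12 + d(b/2)²] = 2[6.5³/12 + 6.5×1.5²] = 75.02 in³.
Direct shear f_v = P/L_w = 10.4 / 13 = 0.8 kip/in (vertical).
Torsion M = P·e = 10.4 × 10 = 104 kip·in.
Critical point at (x, y) = (1.5, 3.25) from centroid. f_tx = M·y/J = 4.505 kip/in; f_ty = M·x/J = 2.079 kip/in.
Resultant f_max = √[f_tx² + (f_v + f_ty)²] = √[4.505² + (0.8 + 2.079)²] = 5.347 kip/in.
Capacity per unit length: φr_n = 0.75 × 0.6 × 60 × (0.707 × 0.25) = 4.772 kip/in.
5.347 > 4.772 → NOT adequate.

f_max ≈ 5.35 kip/in; NOT adequate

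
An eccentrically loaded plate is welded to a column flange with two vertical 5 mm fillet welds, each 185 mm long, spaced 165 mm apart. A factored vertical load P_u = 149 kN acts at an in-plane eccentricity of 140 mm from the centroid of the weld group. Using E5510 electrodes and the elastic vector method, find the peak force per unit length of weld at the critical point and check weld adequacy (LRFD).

E55XX → F_EXX = 550 MPa.
Total weld length L_w = 370 mm. Treat welds as unit-width lines.
Polar moment about centroid: J = 2[d³/12 + d(b/2)²] = 2[185³/12 + 185×82.5²] = 3574000 mm³.
Direct shear f_v = P/L_w = 149×10³ / 370 = 402.7 N/mm (vertical).
Torsion M = P·e = 149×10³ × 140 = 20860000 N·mm.
Critical point at (x, y) = (82.5, 92.5) from centroid. f_tx = M·y/J = 539.9 N/mm; f_ty = M·x/J = 481.6 N/mm.
Resultant f_max = √[f_tx² + (f_v + f_ty)²] = √[539.9² + (402.7 + 481.6)²] = 1036 N/mm.
Capacity per unit length: φr_n = 0.75 × 0.6 × 550 × (0.707 × 5) = 874.9 N/mm.
1036 > 874.9 → NOT adequate.

f_max ≈ 1040 N/mm; NOT adequate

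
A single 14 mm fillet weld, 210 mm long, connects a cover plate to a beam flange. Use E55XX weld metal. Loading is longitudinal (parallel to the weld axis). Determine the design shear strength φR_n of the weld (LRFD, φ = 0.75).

φR_n ≈ 514 kN

E55XX → F_EXX = 550 MPa.
Effective throat t_e = 0.707 × 14 = 9.898 mm.
Total length L = 210 mm; A_we = 9.898 × 210 = 2079 mm².
F_nw = 0.6 F_EXX = 0.6 × 550 = 330 MPa.
φR_n = 0.75 × 330 × 2079 × 10⁻³ = 514.4 kN.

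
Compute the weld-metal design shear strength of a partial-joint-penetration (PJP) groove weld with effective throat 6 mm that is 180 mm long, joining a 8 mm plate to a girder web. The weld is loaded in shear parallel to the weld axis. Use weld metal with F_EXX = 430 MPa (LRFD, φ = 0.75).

φR_n ≈ 209 kN

Effective throat (given) t_e = 6 mm.
A_we = 6 × 180 = 1080 mm².
F_nw = 0.6 F_EXX = 258 MPa.
φR_n = 0.75 × 258 × 1080 × 10⁻³ = 209 kN.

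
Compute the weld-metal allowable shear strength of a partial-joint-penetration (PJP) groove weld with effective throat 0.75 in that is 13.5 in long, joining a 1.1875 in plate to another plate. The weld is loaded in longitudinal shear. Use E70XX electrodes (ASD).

R_n/Ω ≈ 213 kip

E70XX → F_EXX = 70 ksi.
Effective throat (given) t_e = 0.75 in.
A_we = 0.75 × 13.5 = 10.12 in².
F_nw = 0.6 F_EXX = 42 ksi.
R_n/Ω = (42 × 10.12) / 2.0 = 212.6 kip.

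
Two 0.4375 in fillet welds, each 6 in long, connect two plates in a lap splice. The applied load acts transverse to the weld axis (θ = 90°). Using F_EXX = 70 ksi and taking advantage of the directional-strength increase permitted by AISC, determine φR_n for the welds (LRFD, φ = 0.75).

t_e = 0.707 × 0.4375 = 0.3093 in; A_we = 0.3093 × 12 = 3.712 in².
Directional factor: 1.0 + 0.5 sin^1.5(90°) = 1.5.
F_nw = 0.6 × 70 × 1.5 = 63 ksi.
φR_n = 0.75 × 63 × 3.712 = 175.4 kips.

φR_n ≈ 175 kips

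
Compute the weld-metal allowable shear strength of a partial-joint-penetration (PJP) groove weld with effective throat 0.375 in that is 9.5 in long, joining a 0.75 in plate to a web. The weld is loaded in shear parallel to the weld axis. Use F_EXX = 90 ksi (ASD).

R_n/Ω ≈ 96.2 kips

Effective throat (given) t_e = 0.375 in.
A_we = 0.375 × 9.5 = 3.562 in².
F_nw = 0.6 F_EXX = 54 ksi.
R_n/Ω = (54 × 3.562) / 2.0 = 96.19 kips.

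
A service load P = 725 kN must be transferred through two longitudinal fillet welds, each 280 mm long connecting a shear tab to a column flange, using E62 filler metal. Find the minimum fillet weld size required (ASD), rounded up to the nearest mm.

E62XX → F_EXX = 620 MPa.
Total weld length L = 560 mm.
Required throat t_e = P × Ω / (0.6 F_EXX × L) = 725 × 2.0 / (0.6 × 620 × 560 × 10⁻³) = 6.96 mm.
Required leg w = t_e / 0.707 = 9.845 mm → use 10 mm.

w = 10 mm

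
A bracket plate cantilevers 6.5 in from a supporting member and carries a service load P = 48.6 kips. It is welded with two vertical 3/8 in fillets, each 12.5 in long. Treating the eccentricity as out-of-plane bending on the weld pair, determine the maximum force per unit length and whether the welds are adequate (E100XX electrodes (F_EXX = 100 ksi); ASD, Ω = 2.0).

f_max ≈ 6.37 kip/in; adequate

L_w = 2 × 12.5 = 25 in; section modulus (unit throat) S = 2 × L²/6 = 52.08 in².
Direct shear f_v = P/L_w = 48.6/25 = 1.944 kip/in.
Moment M = P × e = 48.6 × 6.5 = 315.9 kip·in; bending f_b = M/S = 6.065 kip/in.
f_max = √(f_v² + f_b²) = √(1.944² + 6.065²) = 6.369 kip/in.
r_n/Ω = (1/2.0) × 0.6 × 100 × (0.707 × 0.375) = 7.954 kip/in → adequate.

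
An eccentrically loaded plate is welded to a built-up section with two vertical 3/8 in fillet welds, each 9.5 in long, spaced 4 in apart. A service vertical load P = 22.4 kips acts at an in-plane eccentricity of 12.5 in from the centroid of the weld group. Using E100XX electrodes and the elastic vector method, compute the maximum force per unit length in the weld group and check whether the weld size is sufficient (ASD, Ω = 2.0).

f_max ≈ 7.13 kip/in; adequate

E100XX → F_EXX = 100 ksi.
Total weld length L_w = 19 in. Treat welds as unit-width lines.
Polar moment about centroid: J = 2[d³/12 + d(b/2)²] = 2[9.5³/12 + 9.5×2²] = 218.9 in³.
Direct shear f_v = P/L_w = 22.4 / 19 = 1.179 kip/in (vertical).
Torsion M = P·e = 22.4 × 12.5 = 280 kip·in.
Critical point at (x, y) = (2, 4.75) from centroid. f_tx = M·y/J = 6.076 kip/in; f_ty = M·x/J = 2.558 kip/in.
Resultant f_max = √[f_tx² + (f_v + f_ty)²] = √[6.076² + (1.179 + 2.558)²] = 7.133 kip/in.
Capacity per unit length: r_n/Ω = (1/2.0) × 0.6 × 100 × (0.707 × 0.375) = 7.954 kip/in.
7.133 ≤ 7.954 → adequate.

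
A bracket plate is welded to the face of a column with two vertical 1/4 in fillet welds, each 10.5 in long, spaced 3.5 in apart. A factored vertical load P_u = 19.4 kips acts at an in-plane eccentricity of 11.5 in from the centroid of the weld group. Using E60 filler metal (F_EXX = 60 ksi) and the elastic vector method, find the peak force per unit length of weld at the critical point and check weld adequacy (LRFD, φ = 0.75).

f_max ≈ 5.17 kip/in; NOT adequate

Total weld length L_w = 21 in. Treat welds as unit-width lines.
Polar moment about centroid: J = 2[d³/12 + d(b/2)²] = 2[10.5³/12 + 10.5×1.75²] = 257.2 in³.
Direct shear f_v = P/L_w = 19.4 / 21 = 0.9238 kip/in (vertical).
Torsion M = P·e = 19.4 × 11.5 = 223.1 kip·in.
Critical point at (x, y) = (1.75, 5.25) from centroid. f_tx = M·y/J = 4.553 kip/in; f_ty = M·x/J = 1.518 kip/in.
Resultant f_max = √[f_tx² + (f_v + f_ty)²] = √[4.553² + (0.9238 + 1.518)²] = 5.166 kip/in.
Capacity per unit length: φr_n = 0.75 × 0.6 × 60 × (0.707 × 0.25) = 4.772 kip/in.
5.166 > 4.772 → NOT adequate.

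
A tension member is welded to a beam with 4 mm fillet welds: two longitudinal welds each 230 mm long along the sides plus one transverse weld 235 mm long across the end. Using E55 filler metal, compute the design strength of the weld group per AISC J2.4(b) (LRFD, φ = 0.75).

E55XX → F_EXX = 550 MPa.
t_e = 0.707 × 4 = 2.828 mm.
R_nwl = 0.6 × 550 × 2.828 × 460 × 10⁻³ = 429.3 kN (longitudinal, 2 welds).
R_nwt = 0.6 × 550 × 2.828 × 235 × 10⁻³ = 219.3 kN (transverse, base value).
(i) R_nwl + R_nwt = 648.6 kN; (ii) 0.85 R_nwl + 1.5 R_nwt = 693.9 kN.
R_n = max = 693.9 kN [governs: (ii)]; φR_n = 520.4 kN.

φR_n ≈ 520 kN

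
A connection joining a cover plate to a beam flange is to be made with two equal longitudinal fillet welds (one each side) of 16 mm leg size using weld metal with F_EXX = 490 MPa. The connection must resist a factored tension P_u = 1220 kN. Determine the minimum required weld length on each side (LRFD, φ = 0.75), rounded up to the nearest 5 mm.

L = 245 mm on each side

Throat t_e = 0.707 × 16 = 11.31 mm.
φr_n = 0.75 × 0.6 × 490 × 11.31 × 10⁻³ = 2.494 kN/mm.
L_req = P_u / φr_n = 1220 / 2.494 = 489.1 mm total.
Per side: 489.1 / 2 = 244.6 mm.
Round up → use L = 245 mm on each side.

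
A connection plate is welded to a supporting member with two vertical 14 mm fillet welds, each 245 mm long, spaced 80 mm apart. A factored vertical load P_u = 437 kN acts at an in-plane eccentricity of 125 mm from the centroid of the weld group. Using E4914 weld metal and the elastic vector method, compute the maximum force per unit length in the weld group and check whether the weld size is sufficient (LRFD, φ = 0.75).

E49XX → F_EXX = 490 MPa.
Total weld length L_w = 490 mm. Treat welds as unit-width lines.
Polar moment about centroid: J = 2[d³/12 + d(b/2)²] = 2[245³/12 + 245×40²] = 3235000 mm³.
Direct shear f_v = P/L_w = 437×10³ / 490 = 891.8 N/mm (vertical).
Torsion M = P·e = 437×10³ × 125 = 54625000 N·mm.
Critical point at (x, y) = (40, 122.5) from centroid. f_tx = M·y/J = 2068 N/mm; f_ty = M·x/J = 675.4 N/mm.
Resultant f_max = √[f_tx² + (f_v + f_ty)²] = √[2068² + (891.8 + 675.4)²] = 2595 N/mm.
Capacity per unit length: φr_n = 0.75 × 0.6 × 490 × (0.707 × 14) = 2183 N/mm.
2595 > 2183 → NOT adequate.

f_max ≈ 2600 N/mm; NOT adequate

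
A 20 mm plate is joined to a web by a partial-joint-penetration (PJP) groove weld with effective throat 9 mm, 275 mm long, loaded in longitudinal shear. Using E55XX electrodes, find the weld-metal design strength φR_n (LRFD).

E55XX → F_EXX = 550 MPa.
Effective throat (given) t_e = 9 mm.
A_we = 9 × 275 = 2475 mm².
F_nw = 0.6 F_EXX = 330 MPa.
φR_n = 0.75 × 330 × 2475 × 10⁻³ = 612.6 kN.

φR_n ≈ 613 kN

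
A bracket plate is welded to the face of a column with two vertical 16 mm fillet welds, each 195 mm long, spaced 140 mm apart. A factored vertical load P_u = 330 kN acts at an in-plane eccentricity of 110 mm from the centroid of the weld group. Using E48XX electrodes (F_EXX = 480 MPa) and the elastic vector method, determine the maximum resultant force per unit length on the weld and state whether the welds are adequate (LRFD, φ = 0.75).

Total weld length L_w = 390 mm. Treat welds as unit-width lines.
Polar moment about centroid: J = 2[d³/12 + d(b/2)²] = 2[195³/12 + 195×70²] = 3147000 mm³.
Direct shear f_v = P/L_w = 330×10³ / 390 = 846.2 N/mm (vertical).
Torsion M = P·e = 330×10³ × 110 = 36300000 N·mm.
Critical point at (x, y) = (70, 97.5) from centroid. f_tx = M·y/J = 1125 N/mm; f_ty = M·x/J = 807.5 N/mm.
Resultant f_max = √[f_tx² + (f_v + f_ty)²] = √[1125² + (846.2 + 807.5)²] = 2000 N/mm.
Capacity per unit length: φr_n = 0.75 × 0.6 × 480 × (0.707 × 16) = 2443 N/mm.
2000 ≤ 2443 → adequate.

f_max ≈ 2000 N/mm; adequate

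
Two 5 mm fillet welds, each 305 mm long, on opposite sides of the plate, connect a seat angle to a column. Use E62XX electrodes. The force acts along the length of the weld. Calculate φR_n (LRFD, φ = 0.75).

φR_n ≈ 602 kN

E62XX → F_EXX = 620 MPa.
Effective throat t_e = 0.707 × 5 = 3.535 mm.
Total length L = 610 mm; A_we = 3.535 × 610 = 2156 mm².
F_nw = 0.6 F_EXX = 0.6 × 620 = 372 MPa.
φR_n = 0.75 × 372 × 2156 × 10⁻³ = 601.6 kN.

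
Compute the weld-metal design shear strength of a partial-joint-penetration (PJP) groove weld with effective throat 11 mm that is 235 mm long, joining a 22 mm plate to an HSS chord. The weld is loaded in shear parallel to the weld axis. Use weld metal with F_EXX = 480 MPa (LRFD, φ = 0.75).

Effective throat (given) t_e = 11 mm.
A_we = 11 × 235 = 2585 mm².
F_nw = 0.6 F_EXX = 288 MPa.
φR_n = 0.75 × 288 × 2585 × 10⁻³ = 558.4 kN.

φR_n ≈ 558 kN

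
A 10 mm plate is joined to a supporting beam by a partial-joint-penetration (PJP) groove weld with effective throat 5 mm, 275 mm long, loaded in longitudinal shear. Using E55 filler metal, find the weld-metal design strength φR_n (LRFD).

E55XX → F_EXX = 550 MPa.
Effective throat (given) t_e = 5 mm.
A_we = 5 × 275 = 1375 mm².
F_nw = 0.6 F_EXX = 330 MPa.
φR_n = 0.75 × 330 × 1375 × 10⁻³ = 340.3 kN.

φR_n ≈ 340 kN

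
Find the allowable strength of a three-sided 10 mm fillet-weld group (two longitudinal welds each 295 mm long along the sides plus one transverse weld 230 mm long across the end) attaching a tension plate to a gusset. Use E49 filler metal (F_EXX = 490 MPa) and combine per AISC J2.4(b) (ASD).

R_n/Ω ≈ 880 kN

t_e = 0.707 × 10 = 7.07 mm.
R_nwl = 0.6 × 490 × 7.07 × 590 × 10⁻³ = 1226 kN (longitudinal, 2 welds).
R_nwt = 0.6 × 490 × 7.07 × 230 × 10⁻³ = 478.1 kN (transverse, base value).
(i) R_nwl + R_nwt = 1704 kN; (ii) 0.85 R_nwl + 1.5 R_nwt = 1760 kN.
R_n = max = 1760 kN [governs: (ii)]; R_n/Ω = 879.8 kN.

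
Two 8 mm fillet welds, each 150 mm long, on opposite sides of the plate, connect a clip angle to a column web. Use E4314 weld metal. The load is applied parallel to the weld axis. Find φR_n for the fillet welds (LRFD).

φR_n ≈ 328 kN

E43XX → F_EXX = 430 MPa.
Effective throat t_e = 0.707 × 8 = 5.656 mm.
Total length L = 300 mm; A_we = 5.656 × 300 = 1697 mm².
F_nw = 0.6 F_EXX = 0.6 × 430 = 258 MPa.
φR_n = 0.75 × 258 × 1697 × 10⁻³ = 328.3 kN.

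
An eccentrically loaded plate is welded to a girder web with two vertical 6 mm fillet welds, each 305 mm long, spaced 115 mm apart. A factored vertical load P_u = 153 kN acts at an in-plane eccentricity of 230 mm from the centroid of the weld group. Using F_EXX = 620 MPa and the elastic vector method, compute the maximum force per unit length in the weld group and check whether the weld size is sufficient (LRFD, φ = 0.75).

Total weld length L_w = 610 mm. Treat welds as unit-width lines.
Polar moment about centroid: J = 2[d³/12 + d(b/2)²] = 2[305³/12 + 305×57.5²] = 6746000 mm³.
Direct shear f_v = P/L_w = 153×10³ / 610 = 250.8 N/mm (vertical).
Torsion M = P·e = 153×10³ × 230 = 35190000 N·mm.
Critical point at (x, y) = (57.5, 152.5) from centroid. f_tx = M·y/J = 795.6 N/mm; f_ty = M·x/J = 300 N/mm.
Resultant f_max = √[f_tx² + (f_v + f_ty)²] = √[795.6² + (250.8 + 300)²] = 967.6 N/mm.
Capacity per unit length: φr_n = 0.75 × 0.6 × 620 × (0.707 × 6) = 1184 N/mm.
967.6 ≤ 1184 → adequate.

f_max ≈ 968 N/mm; adequate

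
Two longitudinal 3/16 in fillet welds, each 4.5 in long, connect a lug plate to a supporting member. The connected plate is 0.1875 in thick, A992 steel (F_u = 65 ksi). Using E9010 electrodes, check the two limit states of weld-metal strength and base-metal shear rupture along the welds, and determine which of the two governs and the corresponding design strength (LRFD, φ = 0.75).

φR_n ≈ 48.3 kip (weld metal governs)

E90XX → F_EXX = 90 ksi.
t_e = 0.707 × 0.1875 = 0.1326 in; L = 9 in.
Weld metal: φR_n = 0.75 × 0.6 × 90 × 0.1326 × 9 = 48.32 kip.
Base metal (shear rupture): φR_n = 0.75 × 0.6 × 65 × 0.1875 × 9 = 49.36 kip.
Governing: weld metal.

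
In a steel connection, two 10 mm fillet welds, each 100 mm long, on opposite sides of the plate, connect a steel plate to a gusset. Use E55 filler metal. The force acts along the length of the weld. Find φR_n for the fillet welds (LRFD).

E55XX → F_EXX = 550 MPa.
Effective throat t_e = 0.707 × 10 = 7.07 mm.
Total length L = 200 mm; A_we = 7.07 × 200 = 1414 mm².
F_nw = 0.6 F_EXX = 0.6 × 550 = 330 MPa.
φR_n = 0.75 × 330 × 1414 × 10⁻³ = 350 kN.

φR_n ≈ 350 kN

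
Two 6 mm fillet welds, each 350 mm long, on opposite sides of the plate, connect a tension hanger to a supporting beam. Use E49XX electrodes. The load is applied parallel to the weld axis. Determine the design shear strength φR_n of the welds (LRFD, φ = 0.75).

φR_n ≈ 655 kN

E49XX → F_EXX = 490 MPa.
Effective throat t_e = 0.707 × 6 = 4.242 mm.
Total length L = 700 mm; A_we = 4.242 × 700 = 2969 mm².
F_nw = 0.6 F_EXX = 0.6 × 490 = 294 MPa.
φR_n = 0.75 × 294 × 2969 × 10⁻³ = 654.8 kN.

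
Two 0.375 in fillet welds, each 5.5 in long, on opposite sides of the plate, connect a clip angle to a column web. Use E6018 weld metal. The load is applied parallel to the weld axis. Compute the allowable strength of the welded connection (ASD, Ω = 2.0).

R_n/Ω ≈ 52.5 kip

E60XX → F_EXX = 60 ksi.
Effective throat t_e = 0.707 × 0.375 = 0.2651 in.
Total length L = 11 in; A_we = 0.2651 × 11 = 2.916 in².
F_nw = 0.6 F_EXX = 0.6 × 60 = 36 ksi.
R_n = 36 × 2.916 = 105 kip; R_n/Ω = 105/2.0 = 52.49 kip.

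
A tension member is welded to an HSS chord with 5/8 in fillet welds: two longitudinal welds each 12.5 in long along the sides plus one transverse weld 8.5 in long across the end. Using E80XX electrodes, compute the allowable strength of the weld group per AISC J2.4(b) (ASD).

R_n/Ω ≈ 361 kips

E80XX → F_EXX = 80 ksi.
t_e = 0.707 × 0.625 = 0.4419 in.
R_nwl = 0.6 × 80 × 0.4419 × 25 = 530.2 kips (longitudinal, 2 welds).
R_nwt = 0.6 × 80 × 0.4419 × 8.5 = 180.3 kips (transverse, base value).
(i) R_nwl + R_nwt = 710.5 kips; (ii) 0.85 R_nwl + 1.5 R_nwt = 721.1 kips.
R_n = max = 721.1 kips [governs: (ii)]; R_n/Ω = 360.6 kips.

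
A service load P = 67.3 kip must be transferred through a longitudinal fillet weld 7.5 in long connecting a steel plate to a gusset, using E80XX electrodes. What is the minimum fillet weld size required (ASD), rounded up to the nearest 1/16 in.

w = 9/16 in

E80XX → F_EXX = 80 ksi.
Total weld length L = 7.5 in.
Required throat t_e = P × Ω / (0.6 F_EXX × L) = 67.3 × 2.0 / (0.6 × 80 × 7.5) = 0.3739 in.
Required leg w = t_e / 0.707 = 0.5288 in → use 9/16 in.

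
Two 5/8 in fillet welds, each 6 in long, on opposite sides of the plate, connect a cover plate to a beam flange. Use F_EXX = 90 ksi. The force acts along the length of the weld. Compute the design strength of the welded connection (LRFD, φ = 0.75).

φR_n ≈ 215 kips

Effective throat t_e = 0.707 × 0.625 = 0.4419 in.
Total length L = 12 in; A_we = 0.4419 × 12 = 5.302 in².
F_nw = 0.6 F_EXX = 0.6 × 90 = 54 ksi.
φR_n = 0.75 × 54 × 5.302 = 214.8 kips.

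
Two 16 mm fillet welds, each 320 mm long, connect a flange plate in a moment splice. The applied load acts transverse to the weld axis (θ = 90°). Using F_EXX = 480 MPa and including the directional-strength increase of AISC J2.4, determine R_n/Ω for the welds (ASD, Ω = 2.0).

t_e = 0.707 × 16 = 11.31 mm; A_we = 11.31 × 640 = 7240 mm².
Directional factor: 1.0 + 0.5 sin^1.5(90°) = 1.5.
F_nw = 0.6 × 480 × 1.5 = 432 MPa.
R_n/Ω = (432 × 7240) / 2.0 × 10⁻³ = 1564 kN.

R_n/Ω ≈ 1560 kN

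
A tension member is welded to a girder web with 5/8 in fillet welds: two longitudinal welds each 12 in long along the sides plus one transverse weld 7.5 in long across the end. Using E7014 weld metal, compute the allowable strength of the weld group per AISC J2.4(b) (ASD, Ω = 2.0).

E70XX → F_EXX = 70 ksi.
t_e = 0.707 × 0.625 = 0.4419 in.
R_nwl = 0.6 × 70 × 0.4419 × 24 = 445.4 kips (longitudinal, 2 welds).
R_nwt = 0.6 × 70 × 0.4419 × 7.5 = 139.2 kips (transverse, base value).
(i) R_nwl + R_nwt = 584.6 kips; (ii) 0.85 R_nwl + 1.5 R_nwt = 587.4 kips.
R_n = max = 587.4 kips [governs: (ii)]; R_n/Ω = 293.7 kips.

R_n/Ω ≈ 294 kips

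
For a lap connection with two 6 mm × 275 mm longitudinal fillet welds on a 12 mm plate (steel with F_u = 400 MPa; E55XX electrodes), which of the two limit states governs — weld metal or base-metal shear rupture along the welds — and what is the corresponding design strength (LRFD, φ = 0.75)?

E55XX → F_EXX = 550 MPa.
t_e = 0.707 × 6 = 4.242 mm; L = 550 mm.
Weld metal: φR_n = 0.75 × 0.6 × 550 × 4.242 × 550 × 10⁻³ = 577.4 kN.
Base metal (shear rupture): φR_n = 0.75 × 0.6 × 400 × 12 × 550 × 10⁻³ = 1188 kN.
Governing: weld metal.

φR_n ≈ 577 kN (weld metal governs)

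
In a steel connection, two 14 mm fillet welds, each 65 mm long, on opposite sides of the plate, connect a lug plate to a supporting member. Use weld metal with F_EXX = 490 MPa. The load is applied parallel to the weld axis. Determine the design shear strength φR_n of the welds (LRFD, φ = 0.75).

Effective throat t_e = 0.707 × 14 = 9.898 mm.
Total length L = 130 mm; A_we = 9.898 × 130 = 1287 mm².
F_nw = 0.6 F_EXX = 0.6 × 490 = 294 MPa.
φR_n = 0.75 × 294 × 1287 × 10⁻³ = 283.7 kN.

φR_n ≈ 284 kN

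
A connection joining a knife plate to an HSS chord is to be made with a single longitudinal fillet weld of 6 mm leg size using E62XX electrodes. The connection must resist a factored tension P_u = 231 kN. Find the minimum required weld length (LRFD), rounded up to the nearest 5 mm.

E62XX → F_EXX = 620 MPa.
Throat t_e = 0.707 × 6 = 4.242 mm.
φr_n = 0.75 × 0.6 × 620 × 4.242 × 10⁻³ = 1.184 kN/mm.
L_req = P_u / φr_n = 231 / 1.184 = 195.2 mm total.
Round up → use L = 200 mm.

L = 200 mm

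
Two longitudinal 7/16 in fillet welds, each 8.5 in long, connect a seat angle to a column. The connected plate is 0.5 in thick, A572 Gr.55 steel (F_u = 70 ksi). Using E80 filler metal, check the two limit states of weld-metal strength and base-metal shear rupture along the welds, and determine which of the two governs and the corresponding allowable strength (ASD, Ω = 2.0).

E80XX → F_EXX = 80 ksi.
t_e = 0.707 × 0.4375 = 0.3093 in; L = 17 in.
Weld metal: R_n/Ω = (1/2.0) × 0.6 × 80 × 0.3093 × 17 = 126.2 kips.
Base metal (shear rupture): R_n/Ω = (1/2.0) × 0.6 × 70 × 0.5 × 17 = 178.5 kips.
Governing: weld metal.

R_n/Ω ≈ 126 kips (weld metal governs)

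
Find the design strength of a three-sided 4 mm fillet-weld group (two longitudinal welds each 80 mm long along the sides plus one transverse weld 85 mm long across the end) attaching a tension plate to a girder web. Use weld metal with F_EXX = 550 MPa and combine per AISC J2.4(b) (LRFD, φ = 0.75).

φR_n ≈ 184 kN

t_e = 0.707 × 4 = 2.828 mm.
R_nwl = 0.6 × 550 × 2.828 × 160 × 10⁻³ = 149.3 kN (longitudinal, 2 welds).
R_nwt = 0.6 × 550 × 2.828 × 85 × 10⁻³ = 79.33 kN (transverse, base value).
(i) R_nwl + R_nwt = 228.6 kN; (ii) 0.85 R_nwl + 1.5 R_nwt = 245.9 kN.
R_n = max = 245.9 kN [governs: (ii)]; φR_n = 184.4 kN.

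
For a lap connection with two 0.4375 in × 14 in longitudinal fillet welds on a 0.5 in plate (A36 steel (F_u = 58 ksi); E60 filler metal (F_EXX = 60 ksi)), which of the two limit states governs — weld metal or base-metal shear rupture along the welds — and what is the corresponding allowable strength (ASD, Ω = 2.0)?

R_n/Ω ≈ 156 kips (weld metal governs)

t_e = 0.707 × 0.4375 = 0.3093 in; L = 28 in.
Weld metal: R_n/Ω = (1/2.0) × 0.6 × 60 × 0.3093 × 28 = 155.9 kips.
Base metal (shear rupture): R_n/Ω = (1/2.0) × 0.6 × 58 × 0.5 × 28 = 243.6 kips.
Governing: weld metal.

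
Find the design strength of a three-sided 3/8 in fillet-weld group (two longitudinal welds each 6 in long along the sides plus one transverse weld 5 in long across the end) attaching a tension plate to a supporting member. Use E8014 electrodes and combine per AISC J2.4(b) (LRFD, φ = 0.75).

E80XX → F_EXX = 80 ksi.
t_e = 0.707 × 0.375 = 0.2651 in.
R_nwl = 0.6 × 80 × 0.2651 × 12 = 152.7 kip (longitudinal, 2 welds).
R_nwt = 0.6 × 80 × 0.2651 × 5 = 63.63 kip (transverse, base value).
(i) R_nwl + R_nwt = 216.3 kip; (ii) 0.85 R_nwl + 1.5 R_nwt = 225.3 kip.
R_n = max = 225.3 kip [governs: (ii)]; φR_n = 168.9 kip.

φR_n ≈ 169 kip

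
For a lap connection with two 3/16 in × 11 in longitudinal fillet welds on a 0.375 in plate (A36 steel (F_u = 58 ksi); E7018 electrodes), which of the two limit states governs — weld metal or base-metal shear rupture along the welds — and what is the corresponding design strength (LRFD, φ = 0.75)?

φR_n ≈ 91.9 kip (weld metal governs)

E70XX → F_EXX = 70 ksi.
t_e = 0.707 × 0.1875 = 0.1326 in; L = 22 in.
Weld metal: φR_n = 0.75 × 0.6 × 70 × 0.1326 × 22 = 91.87 kip.
Base metal (shear rupture): φR_n = 0.75 × 0.6 × 58 × 0.375 × 22 = 215.3 kip.
Governing: weld metal.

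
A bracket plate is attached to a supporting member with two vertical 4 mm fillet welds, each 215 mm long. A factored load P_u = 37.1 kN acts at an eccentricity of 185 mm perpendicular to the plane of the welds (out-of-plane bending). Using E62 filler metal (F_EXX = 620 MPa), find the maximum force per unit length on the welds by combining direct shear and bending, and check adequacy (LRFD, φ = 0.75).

f_max ≈ 454 N/mm; adequate

L_w = 2 × 215 = 430 mm; section modulus (unit throat) S = 2 × L²/6 = 15410 mm².
Direct shear f_v = P/L_w = 37.1×10³/430 = 86.28 N/mm.
Moment M = P × e = 37.1×10³ × 185 = 6863500 N·mm; bending f_b = M/S = 445.4 N/mm.
f_max = √(f_v² + f_b²) = √(86.28² + 445.4²) = 453.7 N/mm.
φr_n = 0.75 × 0.6 × 620 × (0.707 × 4) = 789 N/mm → adequate.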